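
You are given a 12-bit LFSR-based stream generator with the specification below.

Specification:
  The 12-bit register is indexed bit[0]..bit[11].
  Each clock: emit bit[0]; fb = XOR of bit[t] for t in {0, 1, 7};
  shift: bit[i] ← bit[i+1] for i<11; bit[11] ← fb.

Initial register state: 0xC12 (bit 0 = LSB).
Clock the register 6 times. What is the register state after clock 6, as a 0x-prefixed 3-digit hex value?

reg_0 = 0xC12
clock 1: out=0, reg = 0xE09
clock 2: out=1, reg = 0xF04
clock 3: out=0, reg = 0x782
clock 4: out=0, reg = 0x3C1
clock 5: out=1, reg = 0x1E0
clock 6: out=0, reg = 0x8F0

0x8F0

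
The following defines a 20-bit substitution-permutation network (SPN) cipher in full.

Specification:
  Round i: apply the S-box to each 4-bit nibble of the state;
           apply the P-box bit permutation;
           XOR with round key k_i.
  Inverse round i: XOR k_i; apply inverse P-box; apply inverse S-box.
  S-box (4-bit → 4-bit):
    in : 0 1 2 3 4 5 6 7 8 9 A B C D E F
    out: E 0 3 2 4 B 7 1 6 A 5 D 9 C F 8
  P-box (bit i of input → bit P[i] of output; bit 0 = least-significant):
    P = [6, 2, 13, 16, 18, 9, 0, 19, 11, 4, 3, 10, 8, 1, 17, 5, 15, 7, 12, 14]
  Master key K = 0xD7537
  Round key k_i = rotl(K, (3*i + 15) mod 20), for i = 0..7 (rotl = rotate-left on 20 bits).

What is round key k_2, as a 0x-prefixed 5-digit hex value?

K = 0xD7537
k_0 = rotl(K, (3*0+15) mod 20) = rotl(K, 15) = 0xBEBA9
k_1 = rotl(K, (3*1+15) mod 20) = rotl(K, 18) = 0xF5D4D
k_2 = rotl(K, (3*2+15) mod 20) = rotl(K, 1) = 0xAEA6F

0xAEA6F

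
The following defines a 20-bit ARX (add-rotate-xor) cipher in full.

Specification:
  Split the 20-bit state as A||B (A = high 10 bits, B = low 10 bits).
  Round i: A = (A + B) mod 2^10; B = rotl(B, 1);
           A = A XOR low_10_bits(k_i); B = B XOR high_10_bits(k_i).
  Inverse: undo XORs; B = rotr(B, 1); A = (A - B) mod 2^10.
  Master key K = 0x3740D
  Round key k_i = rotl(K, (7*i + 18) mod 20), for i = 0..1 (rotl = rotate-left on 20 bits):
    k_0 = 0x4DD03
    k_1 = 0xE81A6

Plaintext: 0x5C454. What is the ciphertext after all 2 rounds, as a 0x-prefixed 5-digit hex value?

0xF0C9E

s_0 = plaintext = 0x5C454
s_1 = Round(s_0, k_0) = 0x3199F
s_2 = Round(s_1, k_1) = 0xF0C9E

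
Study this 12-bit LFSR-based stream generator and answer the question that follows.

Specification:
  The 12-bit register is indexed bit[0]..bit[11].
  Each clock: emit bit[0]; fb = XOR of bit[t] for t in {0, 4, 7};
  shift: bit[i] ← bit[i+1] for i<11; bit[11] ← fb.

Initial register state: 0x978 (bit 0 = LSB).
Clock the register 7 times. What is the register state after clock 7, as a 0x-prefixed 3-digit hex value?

reg_0 = 0x978
clock 1: out=0, reg = 0xCBC
clock 2: out=0, reg = 0x65E
clock 3: out=0, reg = 0xB2F
clock 4: out=1, reg = 0xD97
clock 5: out=1, reg = 0xECB
clock 6: out=1, reg = 0x765
clock 7: out=1, reg = 0xBB2

0xBB2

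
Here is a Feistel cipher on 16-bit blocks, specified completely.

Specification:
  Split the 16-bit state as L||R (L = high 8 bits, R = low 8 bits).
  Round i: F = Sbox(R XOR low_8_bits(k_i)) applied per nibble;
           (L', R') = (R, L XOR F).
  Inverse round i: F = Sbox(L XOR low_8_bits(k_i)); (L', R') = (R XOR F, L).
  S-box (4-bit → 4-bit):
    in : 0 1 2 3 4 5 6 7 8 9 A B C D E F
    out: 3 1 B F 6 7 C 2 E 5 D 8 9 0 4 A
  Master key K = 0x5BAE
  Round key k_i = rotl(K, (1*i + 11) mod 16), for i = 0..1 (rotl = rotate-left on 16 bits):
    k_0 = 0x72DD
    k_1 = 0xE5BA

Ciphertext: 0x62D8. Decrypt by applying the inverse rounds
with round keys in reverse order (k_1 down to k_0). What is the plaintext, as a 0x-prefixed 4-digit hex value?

s_0 = ciphertext = 0x62D8
s_1 = InvRound(s_0, k_1) = 0xD662
s_2 = InvRound(s_1, k_0) = 0x5AD6

0x5AD6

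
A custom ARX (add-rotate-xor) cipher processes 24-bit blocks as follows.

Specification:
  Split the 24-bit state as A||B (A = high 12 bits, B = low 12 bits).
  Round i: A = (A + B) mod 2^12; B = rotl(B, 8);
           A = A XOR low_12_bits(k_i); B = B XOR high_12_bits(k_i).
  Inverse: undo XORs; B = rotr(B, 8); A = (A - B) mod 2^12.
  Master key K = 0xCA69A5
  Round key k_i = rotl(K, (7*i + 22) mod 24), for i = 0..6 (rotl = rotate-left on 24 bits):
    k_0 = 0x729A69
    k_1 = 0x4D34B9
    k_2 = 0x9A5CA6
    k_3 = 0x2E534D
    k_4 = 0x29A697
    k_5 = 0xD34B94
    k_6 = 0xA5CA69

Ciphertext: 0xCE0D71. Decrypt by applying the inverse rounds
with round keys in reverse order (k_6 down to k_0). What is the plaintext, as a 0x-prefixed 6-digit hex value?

s_0 = ciphertext = 0xCE0D71
s_1 = InvRound(s_0, k_6) = 0x3B22D7
s_2 = InvRound(s_1, k_5) = 0x9E7E3F
s_3 = InvRound(s_2, k_4) = 0x514A5C
s_4 = InvRound(s_3, k_3) = 0xAC1B98
s_5 = InvRound(s_4, k_2) = 0x2953D2
s_6 = InvRound(s_5, k_1) = 0x615017
s_7 = InvRound(s_6, k_0) = 0x8953E7

0x8953E7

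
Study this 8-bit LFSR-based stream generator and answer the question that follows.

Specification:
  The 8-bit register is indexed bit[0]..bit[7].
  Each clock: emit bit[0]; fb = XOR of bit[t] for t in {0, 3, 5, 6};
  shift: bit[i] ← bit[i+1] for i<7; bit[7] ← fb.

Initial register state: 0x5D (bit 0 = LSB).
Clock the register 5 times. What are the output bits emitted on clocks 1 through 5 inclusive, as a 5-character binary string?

10111

reg_0 = 0x5D
clock 1: out=1, reg = 0xAE
clock 2: out=0, reg = 0x57
clock 3: out=1, reg = 0x2B
clock 4: out=1, reg = 0x95
clock 5: out=1, reg = 0xCA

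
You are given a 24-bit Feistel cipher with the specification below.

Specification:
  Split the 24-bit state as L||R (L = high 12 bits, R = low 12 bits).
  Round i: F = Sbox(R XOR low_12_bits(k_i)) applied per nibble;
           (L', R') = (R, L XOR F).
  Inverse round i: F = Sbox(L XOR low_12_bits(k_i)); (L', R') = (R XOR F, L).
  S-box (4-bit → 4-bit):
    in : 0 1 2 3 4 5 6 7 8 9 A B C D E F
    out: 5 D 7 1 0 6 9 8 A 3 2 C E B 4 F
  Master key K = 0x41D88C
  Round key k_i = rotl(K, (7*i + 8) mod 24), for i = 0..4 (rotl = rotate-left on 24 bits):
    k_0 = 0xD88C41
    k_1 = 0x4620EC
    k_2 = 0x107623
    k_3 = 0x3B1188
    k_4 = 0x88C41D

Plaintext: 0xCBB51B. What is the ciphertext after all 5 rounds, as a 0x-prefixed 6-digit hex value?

s_0 = plaintext = 0xCBB51B
s_1 = Round(s_0, k_0) = 0x51BFD9
s_2 = Round(s_1, k_1) = 0xFD9A0D
s_3 = Round(s_2, k_2) = 0xA0D1AD
s_4 = Round(s_3, k_3) = 0x1ADF7B
s_5 = Round(s_4, k_4) = 0xF7BD34

0xF7BD34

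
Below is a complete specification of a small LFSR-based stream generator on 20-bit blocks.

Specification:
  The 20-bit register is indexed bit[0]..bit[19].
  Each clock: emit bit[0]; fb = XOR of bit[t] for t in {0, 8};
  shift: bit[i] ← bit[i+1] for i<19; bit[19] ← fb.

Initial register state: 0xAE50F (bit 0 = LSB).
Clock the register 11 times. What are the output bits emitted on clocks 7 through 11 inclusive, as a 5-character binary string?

reg_0 = 0xAE50F
clock 1: out=1, reg = 0x57287
clock 2: out=1, reg = 0xAB943
clock 3: out=1, reg = 0x55CA1
clock 4: out=1, reg = 0xAAE50
clock 5: out=0, reg = 0x55728
clock 6: out=0, reg = 0xAAB94
clock 7: out=0, reg = 0xD55CA
clock 8: out=0, reg = 0xEAAE5
clock 9: out=1, reg = 0xF5572
clock 10: out=0, reg = 0xFAAB9
clock 11: out=1, reg = 0xFD55C

00101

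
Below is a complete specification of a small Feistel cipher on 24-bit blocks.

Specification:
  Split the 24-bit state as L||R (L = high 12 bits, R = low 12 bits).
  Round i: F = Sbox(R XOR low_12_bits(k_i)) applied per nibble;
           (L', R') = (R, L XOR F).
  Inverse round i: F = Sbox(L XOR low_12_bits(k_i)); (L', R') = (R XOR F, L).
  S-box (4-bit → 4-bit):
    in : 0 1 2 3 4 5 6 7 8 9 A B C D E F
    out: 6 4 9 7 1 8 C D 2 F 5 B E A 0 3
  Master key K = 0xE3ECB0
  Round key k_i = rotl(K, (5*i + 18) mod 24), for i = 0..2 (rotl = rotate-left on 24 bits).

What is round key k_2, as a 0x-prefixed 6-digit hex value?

K = 0xE3ECB0
k_0 = rotl(K, (5*0+18) mod 24) = rotl(K, 18) = 0xC38FB2
k_1 = rotl(K, (5*1+18) mod 24) = rotl(K, 23) = 0x71F658
k_2 = rotl(K, (5*2+18) mod 24) = rotl(K, 4) = 0x3ECB0E

0x3ECB0E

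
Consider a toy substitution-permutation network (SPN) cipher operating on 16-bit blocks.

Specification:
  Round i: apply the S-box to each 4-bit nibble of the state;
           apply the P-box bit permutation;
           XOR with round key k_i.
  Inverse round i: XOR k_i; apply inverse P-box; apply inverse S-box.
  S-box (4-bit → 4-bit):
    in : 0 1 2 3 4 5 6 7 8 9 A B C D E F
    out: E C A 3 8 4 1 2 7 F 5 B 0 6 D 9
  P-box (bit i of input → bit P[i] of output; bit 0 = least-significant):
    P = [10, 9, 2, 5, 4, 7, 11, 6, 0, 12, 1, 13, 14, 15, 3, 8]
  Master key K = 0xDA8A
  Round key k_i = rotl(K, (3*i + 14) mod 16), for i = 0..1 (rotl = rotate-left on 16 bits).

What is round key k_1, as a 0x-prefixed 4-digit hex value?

0xB515

K = 0xDA8A
k_0 = rotl(K, (3*0+14) mod 16) = rotl(K, 14) = 0xB6A2
k_1 = rotl(K, (3*1+14) mod 16) = rotl(K, 1) = 0xB515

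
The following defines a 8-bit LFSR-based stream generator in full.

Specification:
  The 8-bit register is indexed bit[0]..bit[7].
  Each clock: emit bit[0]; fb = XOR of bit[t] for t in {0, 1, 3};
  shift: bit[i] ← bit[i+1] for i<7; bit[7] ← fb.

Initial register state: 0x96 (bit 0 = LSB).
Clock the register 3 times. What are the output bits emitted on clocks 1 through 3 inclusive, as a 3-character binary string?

reg_0 = 0x96
clock 1: out=0, reg = 0xCB
clock 2: out=1, reg = 0xE5
clock 3: out=1, reg = 0xF2

011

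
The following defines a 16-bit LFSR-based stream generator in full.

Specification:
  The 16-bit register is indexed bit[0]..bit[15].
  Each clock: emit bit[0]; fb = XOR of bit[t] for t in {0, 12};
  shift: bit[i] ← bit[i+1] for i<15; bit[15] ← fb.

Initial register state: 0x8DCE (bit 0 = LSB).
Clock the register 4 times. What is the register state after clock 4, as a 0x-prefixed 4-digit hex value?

reg_0 = 0x8DCE
clock 1: out=0, reg = 0x46E7
clock 2: out=1, reg = 0xA373
clock 3: out=1, reg = 0xD1B9
clock 4: out=1, reg = 0x68DC

0x68DC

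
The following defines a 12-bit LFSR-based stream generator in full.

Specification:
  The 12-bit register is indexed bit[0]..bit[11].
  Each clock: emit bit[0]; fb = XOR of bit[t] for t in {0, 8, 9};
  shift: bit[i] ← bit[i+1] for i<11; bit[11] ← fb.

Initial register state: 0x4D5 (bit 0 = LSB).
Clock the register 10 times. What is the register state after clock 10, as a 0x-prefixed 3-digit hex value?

reg_0 = 0x4D5
clock 1: out=1, reg = 0xA6A
clock 2: out=0, reg = 0xD35
clock 3: out=1, reg = 0x69A
clock 4: out=0, reg = 0xB4D
clock 5: out=1, reg = 0xDA6
clock 6: out=0, reg = 0xED3
clock 7: out=1, reg = 0x769
clock 8: out=1, reg = 0xBB4
clock 9: out=0, reg = 0x5DA
clock 10: out=0, reg = 0xAED

0xAED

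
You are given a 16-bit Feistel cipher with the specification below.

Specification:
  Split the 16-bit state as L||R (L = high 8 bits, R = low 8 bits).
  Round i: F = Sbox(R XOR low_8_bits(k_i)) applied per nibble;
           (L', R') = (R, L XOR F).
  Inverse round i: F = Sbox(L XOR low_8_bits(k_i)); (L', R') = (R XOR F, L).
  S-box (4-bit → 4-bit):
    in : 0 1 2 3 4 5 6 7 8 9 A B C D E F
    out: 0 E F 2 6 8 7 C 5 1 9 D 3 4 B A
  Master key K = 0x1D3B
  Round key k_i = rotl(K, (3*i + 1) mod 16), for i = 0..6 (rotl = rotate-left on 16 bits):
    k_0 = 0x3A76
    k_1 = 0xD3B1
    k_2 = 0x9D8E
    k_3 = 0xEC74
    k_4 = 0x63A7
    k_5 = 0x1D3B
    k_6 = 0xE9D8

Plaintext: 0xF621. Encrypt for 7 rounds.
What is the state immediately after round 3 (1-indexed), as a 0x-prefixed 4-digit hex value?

0x1C65

s_0 = plaintext = 0xF621
s_1 = Round(s_0, k_0) = 0x217A
s_2 = Round(s_1, k_1) = 0x7A1C
s_3 = Round(s_2, k_2) = 0x1C65
s_4 = Round(s_3, k_3) = 0x65F2
s_5 = Round(s_4, k_4) = 0xF2ED
s_6 = Round(s_5, k_5) = 0xEDB5
s_7 = Round(s_6, k_6) = 0xB599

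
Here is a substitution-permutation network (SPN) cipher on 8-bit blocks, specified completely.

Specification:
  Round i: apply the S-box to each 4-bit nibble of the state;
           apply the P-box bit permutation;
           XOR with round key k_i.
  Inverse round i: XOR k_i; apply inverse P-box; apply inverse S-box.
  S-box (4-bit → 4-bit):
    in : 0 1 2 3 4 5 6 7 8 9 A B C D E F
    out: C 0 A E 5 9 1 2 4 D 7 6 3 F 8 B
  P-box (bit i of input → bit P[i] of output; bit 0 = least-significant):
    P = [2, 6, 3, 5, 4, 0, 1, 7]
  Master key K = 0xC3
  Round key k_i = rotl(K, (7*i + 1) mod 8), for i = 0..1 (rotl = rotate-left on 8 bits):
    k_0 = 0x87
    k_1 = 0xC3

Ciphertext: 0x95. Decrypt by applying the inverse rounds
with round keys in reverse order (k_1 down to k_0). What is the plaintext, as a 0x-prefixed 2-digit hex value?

s_0 = ciphertext = 0x95
s_1 = InvRound(s_0, k_1) = 0x4C
s_2 = InvRound(s_1, k_0) = 0x3B

0x3B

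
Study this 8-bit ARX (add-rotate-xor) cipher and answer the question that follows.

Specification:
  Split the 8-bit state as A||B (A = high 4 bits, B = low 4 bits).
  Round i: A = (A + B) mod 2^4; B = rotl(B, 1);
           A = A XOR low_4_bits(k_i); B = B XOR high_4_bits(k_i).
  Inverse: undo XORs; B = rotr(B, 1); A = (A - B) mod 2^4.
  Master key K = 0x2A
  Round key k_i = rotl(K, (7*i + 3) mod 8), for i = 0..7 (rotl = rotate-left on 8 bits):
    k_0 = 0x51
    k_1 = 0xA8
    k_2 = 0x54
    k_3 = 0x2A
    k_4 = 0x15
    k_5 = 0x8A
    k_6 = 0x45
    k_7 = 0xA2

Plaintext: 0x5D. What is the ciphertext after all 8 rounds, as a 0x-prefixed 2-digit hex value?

s_0 = plaintext = 0x5D
s_1 = Round(s_0, k_0) = 0x3E
s_2 = Round(s_1, k_1) = 0x97
s_3 = Round(s_2, k_2) = 0x4B
s_4 = Round(s_3, k_3) = 0x55
s_5 = Round(s_4, k_4) = 0xFB
s_6 = Round(s_5, k_5) = 0x0F
s_7 = Round(s_6, k_6) = 0xAB
s_8 = Round(s_7, k_7) = 0x7D

0x7D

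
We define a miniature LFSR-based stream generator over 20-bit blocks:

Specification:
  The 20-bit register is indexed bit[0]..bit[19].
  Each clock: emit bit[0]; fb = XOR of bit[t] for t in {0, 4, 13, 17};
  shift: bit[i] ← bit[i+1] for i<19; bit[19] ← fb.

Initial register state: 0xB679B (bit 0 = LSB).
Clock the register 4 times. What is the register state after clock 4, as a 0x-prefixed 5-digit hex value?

reg_0 = 0xB679B
clock 1: out=1, reg = 0x5B3CD
clock 2: out=1, reg = 0x2D9E6
clock 3: out=0, reg = 0x96CF3
clock 4: out=1, reg = 0xCB679

0xCB679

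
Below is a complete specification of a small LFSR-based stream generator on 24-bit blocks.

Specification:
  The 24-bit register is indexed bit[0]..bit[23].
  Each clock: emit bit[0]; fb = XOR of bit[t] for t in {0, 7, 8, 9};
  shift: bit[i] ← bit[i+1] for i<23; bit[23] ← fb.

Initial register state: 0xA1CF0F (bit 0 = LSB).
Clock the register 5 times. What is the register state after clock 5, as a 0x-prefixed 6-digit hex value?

reg_0 = 0xA1CF0F
clock 1: out=1, reg = 0xD0E787
clock 2: out=1, reg = 0x6873C3
clock 3: out=1, reg = 0x3439E1
clock 4: out=1, reg = 0x9A1CF0
clock 5: out=0, reg = 0xCD0E78

0xCD0E78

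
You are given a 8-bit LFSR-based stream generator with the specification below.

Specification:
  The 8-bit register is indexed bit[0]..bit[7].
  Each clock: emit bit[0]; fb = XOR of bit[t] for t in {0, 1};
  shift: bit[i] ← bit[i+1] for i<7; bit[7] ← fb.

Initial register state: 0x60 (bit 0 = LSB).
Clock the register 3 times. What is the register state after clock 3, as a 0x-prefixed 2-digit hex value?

reg_0 = 0x60
clock 1: out=0, reg = 0x30
clock 2: out=0, reg = 0x18
clock 3: out=0, reg = 0x0C

0x0C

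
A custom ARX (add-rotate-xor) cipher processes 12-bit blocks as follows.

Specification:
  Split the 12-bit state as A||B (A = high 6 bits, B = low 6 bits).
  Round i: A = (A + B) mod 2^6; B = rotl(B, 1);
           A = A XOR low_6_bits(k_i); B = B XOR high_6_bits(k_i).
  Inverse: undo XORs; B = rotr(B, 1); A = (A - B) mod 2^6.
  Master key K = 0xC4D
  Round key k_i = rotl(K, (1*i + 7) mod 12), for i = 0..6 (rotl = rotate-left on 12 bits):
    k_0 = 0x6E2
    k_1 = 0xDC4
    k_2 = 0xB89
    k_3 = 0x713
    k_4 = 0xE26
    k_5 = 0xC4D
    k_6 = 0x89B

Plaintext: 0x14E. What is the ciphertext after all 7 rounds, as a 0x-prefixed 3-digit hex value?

0xED6

s_0 = plaintext = 0x14E
s_1 = Round(s_0, k_0) = 0xC47
s_2 = Round(s_1, k_1) = 0xF39
s_3 = Round(s_2, k_2) = 0xF1D
s_4 = Round(s_3, k_3) = 0x2A6
s_5 = Round(s_4, k_4) = 0x5B5
s_6 = Round(s_5, k_5) = 0x19A
s_7 = Round(s_6, k_6) = 0xED6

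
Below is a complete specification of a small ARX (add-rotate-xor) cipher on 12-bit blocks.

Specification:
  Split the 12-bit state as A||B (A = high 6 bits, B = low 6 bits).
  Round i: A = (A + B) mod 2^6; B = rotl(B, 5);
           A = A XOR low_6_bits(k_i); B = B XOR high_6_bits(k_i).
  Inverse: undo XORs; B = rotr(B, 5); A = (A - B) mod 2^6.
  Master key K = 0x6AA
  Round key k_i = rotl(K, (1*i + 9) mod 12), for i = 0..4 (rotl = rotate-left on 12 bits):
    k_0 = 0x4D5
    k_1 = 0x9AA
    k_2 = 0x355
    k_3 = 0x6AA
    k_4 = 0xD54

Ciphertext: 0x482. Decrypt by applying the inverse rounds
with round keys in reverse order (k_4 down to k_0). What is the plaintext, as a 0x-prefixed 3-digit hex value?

0x908

s_0 = ciphertext = 0x482
s_1 = InvRound(s_0, k_4) = 0x5EF
s_2 = InvRound(s_1, k_3) = 0x4AB
s_3 = InvRound(s_2, k_2) = 0xE8D
s_4 = InvRound(s_3, k_1) = 0xE57
s_5 = InvRound(s_4, k_0) = 0x908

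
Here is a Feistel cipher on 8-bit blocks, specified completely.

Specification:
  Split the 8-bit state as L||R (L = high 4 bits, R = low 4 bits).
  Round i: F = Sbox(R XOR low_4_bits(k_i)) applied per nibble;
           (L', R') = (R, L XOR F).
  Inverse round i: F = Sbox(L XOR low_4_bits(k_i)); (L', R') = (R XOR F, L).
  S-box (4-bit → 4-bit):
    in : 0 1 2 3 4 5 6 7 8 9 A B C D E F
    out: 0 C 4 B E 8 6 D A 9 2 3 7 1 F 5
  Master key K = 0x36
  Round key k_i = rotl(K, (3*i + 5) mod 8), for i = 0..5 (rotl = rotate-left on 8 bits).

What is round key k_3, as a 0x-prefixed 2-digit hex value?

0x8D

K = 0x36
k_0 = rotl(K, (3*0+5) mod 8) = rotl(K, 5) = 0xC6
k_1 = rotl(K, (3*1+5) mod 8) = rotl(K, 0) = 0x36
k_2 = rotl(K, (3*2+5) mod 8) = rotl(K, 3) = 0xB1
k_3 = rotl(K, (3*3+5) mod 8) = rotl(K, 6) = 0x8D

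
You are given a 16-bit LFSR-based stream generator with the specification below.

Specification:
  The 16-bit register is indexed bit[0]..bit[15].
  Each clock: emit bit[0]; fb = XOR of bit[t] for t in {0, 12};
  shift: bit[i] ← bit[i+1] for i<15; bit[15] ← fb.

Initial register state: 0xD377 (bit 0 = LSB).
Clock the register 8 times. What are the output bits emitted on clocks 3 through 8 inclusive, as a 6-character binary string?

101110

reg_0 = 0xD377
clock 1: out=1, reg = 0x69BB
clock 2: out=1, reg = 0xB4DD
clock 3: out=1, reg = 0x5A6E
clock 4: out=0, reg = 0xAD37
clock 5: out=1, reg = 0xD69B
clock 6: out=1, reg = 0x6B4D
clock 7: out=1, reg = 0xB5A6
clock 8: out=0, reg = 0xDAD3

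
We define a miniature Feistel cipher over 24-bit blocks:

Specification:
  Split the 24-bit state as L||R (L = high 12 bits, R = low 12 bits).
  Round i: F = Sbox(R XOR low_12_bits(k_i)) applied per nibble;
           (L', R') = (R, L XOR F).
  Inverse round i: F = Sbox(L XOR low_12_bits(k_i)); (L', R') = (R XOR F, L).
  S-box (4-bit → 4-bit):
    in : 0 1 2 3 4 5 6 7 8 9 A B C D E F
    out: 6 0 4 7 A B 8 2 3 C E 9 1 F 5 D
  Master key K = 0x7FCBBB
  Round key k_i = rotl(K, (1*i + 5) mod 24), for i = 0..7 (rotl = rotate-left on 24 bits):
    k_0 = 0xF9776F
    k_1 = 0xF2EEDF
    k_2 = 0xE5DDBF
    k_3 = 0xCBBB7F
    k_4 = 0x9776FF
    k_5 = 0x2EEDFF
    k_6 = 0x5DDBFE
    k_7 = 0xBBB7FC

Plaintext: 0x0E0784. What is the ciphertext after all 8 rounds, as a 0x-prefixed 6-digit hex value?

s_0 = plaintext = 0x0E0784
s_1 = Round(s_0, k_0) = 0x7846B9
s_2 = Round(s_1, k_1) = 0x6B940C
s_3 = Round(s_2, k_2) = 0x40CA2E
s_4 = Round(s_3, k_3) = 0xA2E4BC
s_5 = Round(s_4, k_4) = 0x4BCE89
s_6 = Round(s_5, k_5) = 0xE89394
s_7 = Round(s_6, k_6) = 0x394D07
s_8 = Round(s_7, k_7) = 0xD07D4D

0xD07D4D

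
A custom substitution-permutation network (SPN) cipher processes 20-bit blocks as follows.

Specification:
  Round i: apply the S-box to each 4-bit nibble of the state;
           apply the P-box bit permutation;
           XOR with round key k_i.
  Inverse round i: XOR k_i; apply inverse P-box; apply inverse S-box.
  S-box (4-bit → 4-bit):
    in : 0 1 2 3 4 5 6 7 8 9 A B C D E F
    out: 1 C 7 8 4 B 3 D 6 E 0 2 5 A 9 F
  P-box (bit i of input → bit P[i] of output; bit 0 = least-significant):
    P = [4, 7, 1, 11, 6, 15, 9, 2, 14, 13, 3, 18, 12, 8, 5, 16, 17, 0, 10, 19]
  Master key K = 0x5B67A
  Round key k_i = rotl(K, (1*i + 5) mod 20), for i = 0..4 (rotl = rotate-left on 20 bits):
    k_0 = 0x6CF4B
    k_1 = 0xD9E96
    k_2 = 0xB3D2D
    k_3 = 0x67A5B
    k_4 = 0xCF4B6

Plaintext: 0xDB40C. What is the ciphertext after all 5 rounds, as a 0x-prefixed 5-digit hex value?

s_0 = plaintext = 0xDB40C
s_1 = Round(s_0, k_0) = 0xECE10
s_2 = Round(s_1, k_1) = 0x3CCA2
s_3 = Round(s_2, k_2) = 0x36D97
s_4 = Round(s_3, k_3) = 0xAC14D
s_5 = Round(s_4, k_4) = 0x8EE1E

0x8EE1E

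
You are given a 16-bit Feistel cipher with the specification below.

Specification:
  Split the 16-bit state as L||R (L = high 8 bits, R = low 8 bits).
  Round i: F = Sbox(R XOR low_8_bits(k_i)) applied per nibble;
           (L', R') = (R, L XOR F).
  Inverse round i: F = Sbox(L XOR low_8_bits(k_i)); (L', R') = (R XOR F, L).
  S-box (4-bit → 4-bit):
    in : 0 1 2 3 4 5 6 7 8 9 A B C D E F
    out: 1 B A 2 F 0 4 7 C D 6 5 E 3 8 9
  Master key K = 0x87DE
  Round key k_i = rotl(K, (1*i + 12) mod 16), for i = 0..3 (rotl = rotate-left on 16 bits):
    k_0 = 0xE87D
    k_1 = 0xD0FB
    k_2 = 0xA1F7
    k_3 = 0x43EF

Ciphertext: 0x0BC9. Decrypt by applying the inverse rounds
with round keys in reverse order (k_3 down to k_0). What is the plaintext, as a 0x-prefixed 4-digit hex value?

s_0 = ciphertext = 0x0BC9
s_1 = InvRound(s_0, k_3) = 0x460B
s_2 = InvRound(s_1, k_2) = 0x5046
s_3 = InvRound(s_2, k_1) = 0x2350
s_4 = InvRound(s_3, k_0) = 0x5823

0x5823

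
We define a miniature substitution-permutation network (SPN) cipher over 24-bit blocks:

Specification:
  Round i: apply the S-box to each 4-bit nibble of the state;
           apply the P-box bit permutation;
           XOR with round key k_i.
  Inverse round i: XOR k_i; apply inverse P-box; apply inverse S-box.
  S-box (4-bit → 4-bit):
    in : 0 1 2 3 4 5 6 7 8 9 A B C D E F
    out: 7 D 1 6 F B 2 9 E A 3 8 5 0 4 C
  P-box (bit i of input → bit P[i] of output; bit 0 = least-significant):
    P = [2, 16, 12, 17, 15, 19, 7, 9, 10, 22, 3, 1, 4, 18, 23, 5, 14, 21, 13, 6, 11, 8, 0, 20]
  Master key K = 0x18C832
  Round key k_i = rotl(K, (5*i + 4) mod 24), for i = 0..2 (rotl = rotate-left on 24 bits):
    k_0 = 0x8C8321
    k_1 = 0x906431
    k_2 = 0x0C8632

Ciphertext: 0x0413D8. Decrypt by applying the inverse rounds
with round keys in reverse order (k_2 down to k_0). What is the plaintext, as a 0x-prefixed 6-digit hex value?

s_0 = ciphertext = 0x0413D8
s_1 = InvRound(s_0, k_2) = 0x6BB10E
s_2 = InvRound(s_1, k_1) = 0x8A14A4
s_3 = InvRound(s_2, k_0) = 0x3D6211

0x3D6211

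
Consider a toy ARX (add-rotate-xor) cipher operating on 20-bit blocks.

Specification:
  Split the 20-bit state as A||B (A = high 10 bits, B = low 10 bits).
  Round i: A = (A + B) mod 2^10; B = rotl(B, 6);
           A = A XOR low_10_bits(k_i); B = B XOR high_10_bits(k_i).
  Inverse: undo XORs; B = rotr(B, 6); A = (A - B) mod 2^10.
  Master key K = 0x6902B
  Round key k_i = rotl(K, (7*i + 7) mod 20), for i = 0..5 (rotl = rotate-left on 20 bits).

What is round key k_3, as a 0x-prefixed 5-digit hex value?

K = 0x6902B
k_0 = rotl(K, (7*0+7) mod 20) = rotl(K, 7) = 0x815B4
k_1 = rotl(K, (7*1+7) mod 20) = rotl(K, 14) = 0xADA40
k_2 = rotl(K, (7*2+7) mod 20) = rotl(K, 1) = 0xD2056
k_3 = rotl(K, (7*3+7) mod 20) = rotl(K, 8) = 0x02B69

0x02B69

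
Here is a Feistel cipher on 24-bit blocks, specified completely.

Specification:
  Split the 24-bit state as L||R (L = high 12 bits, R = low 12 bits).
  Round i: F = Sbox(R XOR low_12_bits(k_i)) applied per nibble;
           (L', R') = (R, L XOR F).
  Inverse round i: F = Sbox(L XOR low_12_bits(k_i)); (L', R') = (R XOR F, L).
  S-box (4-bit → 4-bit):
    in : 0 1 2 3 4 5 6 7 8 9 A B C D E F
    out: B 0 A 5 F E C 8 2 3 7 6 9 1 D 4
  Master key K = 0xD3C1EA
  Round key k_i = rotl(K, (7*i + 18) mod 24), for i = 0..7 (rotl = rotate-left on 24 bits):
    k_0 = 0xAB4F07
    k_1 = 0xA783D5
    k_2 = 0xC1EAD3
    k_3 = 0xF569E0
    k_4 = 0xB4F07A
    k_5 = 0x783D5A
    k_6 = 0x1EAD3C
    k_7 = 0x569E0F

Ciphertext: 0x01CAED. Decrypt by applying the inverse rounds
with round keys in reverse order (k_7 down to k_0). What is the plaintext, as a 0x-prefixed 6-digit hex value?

s_0 = ciphertext = 0x01CAED
s_1 = InvRound(s_0, k_7) = 0x7E801C
s_2 = InvRound(s_1, k_6) = 0x7037E8
s_3 = InvRound(s_2, k_5) = 0x00B703
s_4 = InvRound(s_3, k_4) = 0xC8300B
s_5 = InvRound(s_4, k_3) = 0xECEC83
s_6 = InvRound(s_5, k_2) = 0x382ECE
s_7 = InvRound(s_6, k_1) = 0x526382
s_8 = InvRound(s_7, k_0) = 0x422526

0x422526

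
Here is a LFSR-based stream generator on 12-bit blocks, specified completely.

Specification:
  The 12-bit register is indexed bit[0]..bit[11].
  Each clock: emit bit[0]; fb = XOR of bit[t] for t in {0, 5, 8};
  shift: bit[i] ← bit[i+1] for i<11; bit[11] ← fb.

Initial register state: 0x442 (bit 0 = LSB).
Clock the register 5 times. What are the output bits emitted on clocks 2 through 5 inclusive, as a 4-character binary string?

1000

reg_0 = 0x442
clock 1: out=0, reg = 0x221
clock 2: out=1, reg = 0x110
clock 3: out=0, reg = 0x888
clock 4: out=0, reg = 0x444
clock 5: out=0, reg = 0x222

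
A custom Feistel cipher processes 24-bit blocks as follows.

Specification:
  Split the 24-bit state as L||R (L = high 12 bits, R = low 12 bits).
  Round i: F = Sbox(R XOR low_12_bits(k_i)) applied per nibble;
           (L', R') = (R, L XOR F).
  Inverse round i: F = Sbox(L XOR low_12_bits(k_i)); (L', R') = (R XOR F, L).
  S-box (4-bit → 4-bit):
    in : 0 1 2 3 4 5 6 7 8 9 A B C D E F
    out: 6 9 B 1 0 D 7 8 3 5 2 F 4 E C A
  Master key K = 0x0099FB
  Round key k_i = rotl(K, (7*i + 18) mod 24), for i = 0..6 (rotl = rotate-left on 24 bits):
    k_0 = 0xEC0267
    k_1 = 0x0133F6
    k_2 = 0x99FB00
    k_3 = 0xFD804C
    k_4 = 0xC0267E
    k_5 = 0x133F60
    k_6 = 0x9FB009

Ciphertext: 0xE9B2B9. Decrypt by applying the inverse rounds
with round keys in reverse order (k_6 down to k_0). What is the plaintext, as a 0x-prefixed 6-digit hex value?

0x991F43

s_0 = ciphertext = 0xE9B2B9
s_1 = InvRound(s_0, k_6) = 0xEE2E9B
s_2 = InvRound(s_1, k_5) = 0x7A0EE2
s_3 = InvRound(s_2, k_4) = 0x70E7A0
s_4 = InvRound(s_3, k_3) = 0xFAB70E
s_5 = InvRound(s_4, k_2) = 0x721FAB
s_6 = InvRound(s_5, k_1) = 0xF43721
s_7 = InvRound(s_6, k_0) = 0x991F43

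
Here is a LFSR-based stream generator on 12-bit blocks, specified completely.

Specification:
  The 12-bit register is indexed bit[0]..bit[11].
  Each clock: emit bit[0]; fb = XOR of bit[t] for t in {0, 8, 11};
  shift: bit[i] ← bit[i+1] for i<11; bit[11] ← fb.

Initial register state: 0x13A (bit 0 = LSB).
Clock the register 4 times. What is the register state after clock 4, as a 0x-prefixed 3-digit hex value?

0x913

reg_0 = 0x13A
clock 1: out=0, reg = 0x89D
clock 2: out=1, reg = 0x44E
clock 3: out=0, reg = 0x227
clock 4: out=1, reg = 0x913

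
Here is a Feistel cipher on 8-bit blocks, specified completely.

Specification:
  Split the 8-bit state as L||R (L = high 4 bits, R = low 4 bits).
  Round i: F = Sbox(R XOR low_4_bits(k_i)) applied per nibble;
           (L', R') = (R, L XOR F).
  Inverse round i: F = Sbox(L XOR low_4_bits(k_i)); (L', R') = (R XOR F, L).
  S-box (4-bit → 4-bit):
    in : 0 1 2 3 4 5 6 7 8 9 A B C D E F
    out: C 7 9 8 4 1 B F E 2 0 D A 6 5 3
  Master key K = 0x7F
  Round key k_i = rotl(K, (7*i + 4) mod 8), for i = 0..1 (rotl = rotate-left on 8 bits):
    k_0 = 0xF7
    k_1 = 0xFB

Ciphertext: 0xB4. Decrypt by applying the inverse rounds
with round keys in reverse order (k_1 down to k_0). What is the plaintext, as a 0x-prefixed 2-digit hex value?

0x88

s_0 = ciphertext = 0xB4
s_1 = InvRound(s_0, k_1) = 0x8B
s_2 = InvRound(s_1, k_0) = 0x88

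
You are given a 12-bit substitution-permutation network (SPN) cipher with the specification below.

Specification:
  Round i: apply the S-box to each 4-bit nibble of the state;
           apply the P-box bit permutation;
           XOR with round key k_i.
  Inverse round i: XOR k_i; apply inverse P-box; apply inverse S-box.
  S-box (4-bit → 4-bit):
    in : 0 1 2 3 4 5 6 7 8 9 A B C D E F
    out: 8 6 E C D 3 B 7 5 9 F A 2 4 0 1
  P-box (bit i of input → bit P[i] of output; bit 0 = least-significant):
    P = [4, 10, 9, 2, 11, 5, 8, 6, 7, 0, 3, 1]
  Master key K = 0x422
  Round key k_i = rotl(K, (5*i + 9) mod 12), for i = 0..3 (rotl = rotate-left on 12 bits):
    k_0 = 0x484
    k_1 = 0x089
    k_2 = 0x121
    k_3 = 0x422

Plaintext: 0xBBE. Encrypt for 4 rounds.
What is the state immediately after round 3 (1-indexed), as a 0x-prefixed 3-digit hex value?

0x286

s_0 = plaintext = 0xBBE
s_1 = Round(s_0, k_0) = 0x4E7
s_2 = Round(s_1, k_1) = 0x613
s_3 = Round(s_2, k_2) = 0x286
s_4 = Round(s_3, k_3) = 0x93D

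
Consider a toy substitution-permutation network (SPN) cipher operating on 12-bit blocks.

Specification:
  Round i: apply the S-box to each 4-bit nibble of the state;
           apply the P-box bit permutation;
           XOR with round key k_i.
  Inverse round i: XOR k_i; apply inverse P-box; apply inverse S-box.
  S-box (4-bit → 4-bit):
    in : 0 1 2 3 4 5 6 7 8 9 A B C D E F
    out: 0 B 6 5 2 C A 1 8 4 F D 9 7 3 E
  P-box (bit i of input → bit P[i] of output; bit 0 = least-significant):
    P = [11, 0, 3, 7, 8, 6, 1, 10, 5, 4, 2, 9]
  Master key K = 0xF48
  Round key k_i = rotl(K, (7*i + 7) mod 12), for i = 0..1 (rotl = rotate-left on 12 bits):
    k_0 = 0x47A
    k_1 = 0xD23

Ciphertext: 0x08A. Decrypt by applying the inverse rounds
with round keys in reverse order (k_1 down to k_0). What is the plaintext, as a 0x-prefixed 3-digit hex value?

s_0 = ciphertext = 0x08A
s_1 = InvRound(s_0, k_1) = 0x7CA
s_2 = InvRound(s_1, k_0) = 0x178

0x178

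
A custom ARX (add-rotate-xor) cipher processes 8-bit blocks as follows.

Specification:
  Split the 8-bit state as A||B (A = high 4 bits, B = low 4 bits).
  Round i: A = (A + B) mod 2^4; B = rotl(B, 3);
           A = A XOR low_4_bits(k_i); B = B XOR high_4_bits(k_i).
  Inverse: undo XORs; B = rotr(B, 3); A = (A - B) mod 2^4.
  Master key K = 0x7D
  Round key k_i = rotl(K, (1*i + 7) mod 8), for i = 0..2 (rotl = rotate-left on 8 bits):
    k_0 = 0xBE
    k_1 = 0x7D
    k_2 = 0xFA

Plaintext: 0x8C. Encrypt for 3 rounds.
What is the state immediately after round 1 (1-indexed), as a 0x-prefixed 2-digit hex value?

0xAD

s_0 = plaintext = 0x8C
s_1 = Round(s_0, k_0) = 0xAD
s_2 = Round(s_1, k_1) = 0xA9
s_3 = Round(s_2, k_2) = 0x93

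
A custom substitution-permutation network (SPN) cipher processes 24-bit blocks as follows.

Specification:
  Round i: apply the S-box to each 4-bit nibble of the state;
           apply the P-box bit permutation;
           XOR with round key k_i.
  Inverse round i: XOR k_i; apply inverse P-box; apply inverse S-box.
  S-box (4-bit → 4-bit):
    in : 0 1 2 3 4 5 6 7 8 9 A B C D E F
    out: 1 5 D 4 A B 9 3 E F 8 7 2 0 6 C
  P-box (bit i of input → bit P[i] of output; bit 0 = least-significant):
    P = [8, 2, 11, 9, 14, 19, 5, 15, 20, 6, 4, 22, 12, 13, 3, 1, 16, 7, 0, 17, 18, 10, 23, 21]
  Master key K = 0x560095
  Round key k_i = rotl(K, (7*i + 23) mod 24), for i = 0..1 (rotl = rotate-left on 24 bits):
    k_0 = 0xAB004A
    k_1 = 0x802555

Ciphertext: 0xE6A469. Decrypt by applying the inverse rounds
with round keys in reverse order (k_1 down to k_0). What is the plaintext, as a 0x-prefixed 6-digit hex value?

s_0 = ciphertext = 0xE6A469
s_1 = InvRound(s_0, k_1) = 0x6A3FF7
s_2 = InvRound(s_1, k_0) = 0xEBBF39

0xEBBF39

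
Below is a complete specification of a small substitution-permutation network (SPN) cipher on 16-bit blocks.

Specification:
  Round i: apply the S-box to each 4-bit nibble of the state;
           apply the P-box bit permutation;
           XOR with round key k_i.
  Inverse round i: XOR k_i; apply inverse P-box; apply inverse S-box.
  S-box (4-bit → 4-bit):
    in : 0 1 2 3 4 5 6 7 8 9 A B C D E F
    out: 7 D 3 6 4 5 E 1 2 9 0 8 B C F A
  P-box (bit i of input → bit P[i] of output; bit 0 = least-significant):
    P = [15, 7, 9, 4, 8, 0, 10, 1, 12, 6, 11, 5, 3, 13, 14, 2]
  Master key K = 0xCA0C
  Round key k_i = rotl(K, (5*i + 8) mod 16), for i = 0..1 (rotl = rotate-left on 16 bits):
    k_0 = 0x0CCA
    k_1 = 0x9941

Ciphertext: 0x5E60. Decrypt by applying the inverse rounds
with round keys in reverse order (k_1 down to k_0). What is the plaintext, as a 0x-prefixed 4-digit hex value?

s_0 = ciphertext = 0x5E60
s_1 = InvRound(s_0, k_1) = 0x4B05
s_2 = InvRound(s_1, k_0) = 0x18E3

0x18E3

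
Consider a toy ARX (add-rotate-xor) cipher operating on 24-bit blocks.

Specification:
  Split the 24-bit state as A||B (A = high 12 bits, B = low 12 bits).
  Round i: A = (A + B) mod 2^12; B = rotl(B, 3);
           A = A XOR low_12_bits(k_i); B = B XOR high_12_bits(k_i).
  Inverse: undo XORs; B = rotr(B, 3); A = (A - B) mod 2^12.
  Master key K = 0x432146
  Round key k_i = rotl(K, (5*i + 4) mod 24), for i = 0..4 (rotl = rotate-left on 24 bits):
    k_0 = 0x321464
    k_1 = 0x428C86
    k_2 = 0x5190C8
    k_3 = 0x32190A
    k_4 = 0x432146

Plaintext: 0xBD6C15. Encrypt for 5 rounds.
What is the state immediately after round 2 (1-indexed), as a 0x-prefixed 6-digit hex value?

0xB98851

s_0 = plaintext = 0xBD6C15
s_1 = Round(s_0, k_0) = 0x38F38F
s_2 = Round(s_1, k_1) = 0xB98851
s_3 = Round(s_2, k_2) = 0x321795
s_4 = Round(s_3, k_3) = 0x3BCF8A
s_5 = Round(s_4, k_4) = 0x200865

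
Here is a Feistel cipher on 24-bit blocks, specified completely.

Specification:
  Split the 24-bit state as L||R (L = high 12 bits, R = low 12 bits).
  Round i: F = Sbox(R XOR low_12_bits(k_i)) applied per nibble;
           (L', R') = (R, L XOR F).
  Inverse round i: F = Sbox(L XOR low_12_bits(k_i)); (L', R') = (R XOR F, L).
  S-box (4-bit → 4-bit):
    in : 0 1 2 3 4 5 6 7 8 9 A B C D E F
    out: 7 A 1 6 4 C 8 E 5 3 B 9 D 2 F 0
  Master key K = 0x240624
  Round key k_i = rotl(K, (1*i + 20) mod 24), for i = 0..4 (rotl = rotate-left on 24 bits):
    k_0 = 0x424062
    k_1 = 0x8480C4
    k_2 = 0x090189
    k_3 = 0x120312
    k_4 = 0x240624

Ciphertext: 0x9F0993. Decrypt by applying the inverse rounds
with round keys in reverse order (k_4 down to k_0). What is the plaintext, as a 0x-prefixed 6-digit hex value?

s_0 = ciphertext = 0x9F0993
s_1 = InvRound(s_0, k_4) = 0x9B79F0
s_2 = InvRound(s_1, k_3) = 0x24C9B7
s_3 = InvRound(s_2, k_2) = 0xF6B24C
s_4 = InvRound(s_3, k_1) = 0x2FCF6B
s_5 = InvRound(s_4, k_0) = 0xE542FC

0xE542FC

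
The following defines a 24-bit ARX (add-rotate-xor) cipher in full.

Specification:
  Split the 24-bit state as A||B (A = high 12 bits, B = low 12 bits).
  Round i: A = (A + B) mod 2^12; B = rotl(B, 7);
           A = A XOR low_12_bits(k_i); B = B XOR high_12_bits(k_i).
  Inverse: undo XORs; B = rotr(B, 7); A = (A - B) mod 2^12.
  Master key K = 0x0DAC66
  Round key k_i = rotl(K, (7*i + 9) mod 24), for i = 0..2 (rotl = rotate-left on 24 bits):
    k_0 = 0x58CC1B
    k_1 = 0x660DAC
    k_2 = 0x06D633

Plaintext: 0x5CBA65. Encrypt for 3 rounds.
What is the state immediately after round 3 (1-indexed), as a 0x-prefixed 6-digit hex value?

0xE33D23

s_0 = plaintext = 0x5CBA65
s_1 = Round(s_0, k_0) = 0xC2B75F
s_2 = Round(s_1, k_1) = 0xE269DA
s_3 = Round(s_2, k_2) = 0xE33D23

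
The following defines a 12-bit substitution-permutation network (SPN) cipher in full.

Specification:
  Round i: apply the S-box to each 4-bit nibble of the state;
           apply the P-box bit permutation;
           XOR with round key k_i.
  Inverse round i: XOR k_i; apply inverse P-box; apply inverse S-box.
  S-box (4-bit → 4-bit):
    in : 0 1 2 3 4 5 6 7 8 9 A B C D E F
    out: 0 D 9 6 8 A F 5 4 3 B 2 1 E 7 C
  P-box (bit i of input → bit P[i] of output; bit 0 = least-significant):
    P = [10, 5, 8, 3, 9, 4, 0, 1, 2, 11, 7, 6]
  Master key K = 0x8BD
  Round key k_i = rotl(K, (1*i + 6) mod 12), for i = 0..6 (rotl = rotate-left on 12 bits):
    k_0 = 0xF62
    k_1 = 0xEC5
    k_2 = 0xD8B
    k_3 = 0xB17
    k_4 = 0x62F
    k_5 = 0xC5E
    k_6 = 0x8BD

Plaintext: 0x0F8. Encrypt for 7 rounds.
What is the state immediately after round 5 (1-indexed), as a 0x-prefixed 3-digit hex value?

s_0 = plaintext = 0x0F8
s_1 = Round(s_0, k_0) = 0xE61
s_2 = Round(s_1, k_1) = 0x15A
s_3 = Round(s_2, k_2) = 0x975
s_4 = Round(s_3, k_3) = 0x13A
s_5 = Round(s_4, k_4) = 0x2D2
s_6 = Round(s_5, k_5) = 0x801
s_7 = Round(s_6, k_6) = 0xD35

0x2D2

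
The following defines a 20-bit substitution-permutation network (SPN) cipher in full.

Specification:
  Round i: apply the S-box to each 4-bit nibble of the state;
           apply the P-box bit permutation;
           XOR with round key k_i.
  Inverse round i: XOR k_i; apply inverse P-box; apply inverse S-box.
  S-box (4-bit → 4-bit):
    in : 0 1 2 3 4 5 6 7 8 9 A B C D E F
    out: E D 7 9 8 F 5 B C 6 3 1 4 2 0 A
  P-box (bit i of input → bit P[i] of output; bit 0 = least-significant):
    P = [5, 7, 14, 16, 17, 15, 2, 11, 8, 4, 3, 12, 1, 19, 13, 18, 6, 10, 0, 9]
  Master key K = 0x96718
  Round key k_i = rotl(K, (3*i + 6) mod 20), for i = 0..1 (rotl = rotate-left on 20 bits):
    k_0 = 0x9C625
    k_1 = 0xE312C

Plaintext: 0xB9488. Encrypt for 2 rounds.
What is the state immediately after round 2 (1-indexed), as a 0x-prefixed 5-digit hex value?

s_0 = plaintext = 0xB9488
s_1 = Round(s_0, k_0) = 0x0BE61
s_2 = Round(s_1, k_1) = 0xD770B

0xD770B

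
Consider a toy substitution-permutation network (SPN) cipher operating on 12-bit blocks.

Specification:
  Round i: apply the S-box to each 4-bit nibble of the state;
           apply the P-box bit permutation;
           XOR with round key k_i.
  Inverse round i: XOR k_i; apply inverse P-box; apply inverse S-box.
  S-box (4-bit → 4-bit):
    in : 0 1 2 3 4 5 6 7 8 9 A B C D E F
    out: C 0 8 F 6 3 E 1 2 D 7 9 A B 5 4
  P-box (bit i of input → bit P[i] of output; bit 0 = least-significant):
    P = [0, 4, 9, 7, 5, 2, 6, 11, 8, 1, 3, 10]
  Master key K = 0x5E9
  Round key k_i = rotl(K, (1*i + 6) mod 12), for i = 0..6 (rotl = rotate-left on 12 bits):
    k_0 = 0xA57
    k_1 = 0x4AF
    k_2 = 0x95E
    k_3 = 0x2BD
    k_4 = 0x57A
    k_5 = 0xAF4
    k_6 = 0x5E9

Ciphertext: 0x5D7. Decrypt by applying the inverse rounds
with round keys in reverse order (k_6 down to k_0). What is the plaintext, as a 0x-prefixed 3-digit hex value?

s_0 = ciphertext = 0x5D7
s_1 = InvRound(s_0, k_6) = 0x458
s_2 = InvRound(s_1, k_5) = 0x0D0
s_3 = InvRound(s_2, k_4) = 0x372
s_4 = InvRound(s_3, k_3) = 0xA4B
s_5 = InvRound(s_4, k_2) = 0x78A
s_6 = InvRound(s_5, k_1) = 0x75E
s_7 = InvRound(s_6, k_0) = 0x927

0x927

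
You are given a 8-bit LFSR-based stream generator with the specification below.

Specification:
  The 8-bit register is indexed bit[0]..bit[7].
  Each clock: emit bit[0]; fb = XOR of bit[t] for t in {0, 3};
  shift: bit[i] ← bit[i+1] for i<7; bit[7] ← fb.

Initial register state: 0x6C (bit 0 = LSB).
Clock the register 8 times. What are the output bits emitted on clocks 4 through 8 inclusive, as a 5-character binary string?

reg_0 = 0x6C
clock 1: out=0, reg = 0xB6
clock 2: out=0, reg = 0x5B
clock 3: out=1, reg = 0x2D
clock 4: out=1, reg = 0x16
clock 5: out=0, reg = 0x0B
clock 6: out=1, reg = 0x05
clock 7: out=1, reg = 0x82
clock 8: out=0, reg = 0x41

10110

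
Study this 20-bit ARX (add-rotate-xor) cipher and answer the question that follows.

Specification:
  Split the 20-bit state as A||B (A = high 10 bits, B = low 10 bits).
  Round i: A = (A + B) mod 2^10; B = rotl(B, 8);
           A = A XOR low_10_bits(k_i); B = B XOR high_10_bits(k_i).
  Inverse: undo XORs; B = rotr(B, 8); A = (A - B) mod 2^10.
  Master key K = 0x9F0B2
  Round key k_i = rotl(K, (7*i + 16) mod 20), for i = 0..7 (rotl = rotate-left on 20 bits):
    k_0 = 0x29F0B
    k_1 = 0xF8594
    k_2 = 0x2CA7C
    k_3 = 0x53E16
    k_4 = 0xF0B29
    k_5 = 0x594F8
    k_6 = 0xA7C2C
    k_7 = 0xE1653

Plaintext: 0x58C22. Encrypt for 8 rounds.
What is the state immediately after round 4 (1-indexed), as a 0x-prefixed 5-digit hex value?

s_0 = plaintext = 0x58C22
s_1 = Round(s_0, k_0) = 0xA3AAF
s_2 = Round(s_1, k_1) = 0x2A44A
s_3 = Round(s_2, k_2) = 0xA3EA0
s_4 = Round(s_3, k_3) = 0xCE5E7
s_5 = Round(s_4, k_4) = 0x824BB
s_6 = Round(s_5, k_5) = 0x8F24B
s_7 = Round(s_6, k_6) = 0x2AD0D
s_8 = Round(s_7, k_7) = 0xFAEC6

0xCE5E7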